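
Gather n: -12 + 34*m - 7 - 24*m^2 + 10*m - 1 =-24*m^2 + 44*m - 20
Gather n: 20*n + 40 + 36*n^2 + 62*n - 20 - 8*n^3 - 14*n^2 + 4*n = -8*n^3 + 22*n^2 + 86*n + 20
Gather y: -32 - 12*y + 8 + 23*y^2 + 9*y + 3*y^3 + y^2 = 3*y^3 + 24*y^2 - 3*y - 24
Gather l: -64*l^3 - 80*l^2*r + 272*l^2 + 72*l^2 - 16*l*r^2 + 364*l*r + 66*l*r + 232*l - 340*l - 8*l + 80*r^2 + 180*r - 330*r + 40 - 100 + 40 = -64*l^3 + l^2*(344 - 80*r) + l*(-16*r^2 + 430*r - 116) + 80*r^2 - 150*r - 20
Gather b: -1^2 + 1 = 0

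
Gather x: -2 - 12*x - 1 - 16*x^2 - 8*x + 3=-16*x^2 - 20*x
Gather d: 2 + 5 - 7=0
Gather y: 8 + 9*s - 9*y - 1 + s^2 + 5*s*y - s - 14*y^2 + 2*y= s^2 + 8*s - 14*y^2 + y*(5*s - 7) + 7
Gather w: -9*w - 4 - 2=-9*w - 6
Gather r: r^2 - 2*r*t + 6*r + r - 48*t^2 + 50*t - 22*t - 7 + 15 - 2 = r^2 + r*(7 - 2*t) - 48*t^2 + 28*t + 6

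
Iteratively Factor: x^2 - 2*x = (x - 2)*(x)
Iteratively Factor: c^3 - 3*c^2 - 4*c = (c + 1)*(c^2 - 4*c) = c*(c + 1)*(c - 4)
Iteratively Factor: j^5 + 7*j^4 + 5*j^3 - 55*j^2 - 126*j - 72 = (j + 3)*(j^4 + 4*j^3 - 7*j^2 - 34*j - 24) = (j + 2)*(j + 3)*(j^3 + 2*j^2 - 11*j - 12) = (j + 2)*(j + 3)*(j + 4)*(j^2 - 2*j - 3) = (j + 1)*(j + 2)*(j + 3)*(j + 4)*(j - 3)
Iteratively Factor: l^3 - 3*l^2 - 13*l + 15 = (l - 5)*(l^2 + 2*l - 3) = (l - 5)*(l + 3)*(l - 1)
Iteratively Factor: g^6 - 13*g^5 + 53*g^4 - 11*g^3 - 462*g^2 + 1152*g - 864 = (g - 2)*(g^5 - 11*g^4 + 31*g^3 + 51*g^2 - 360*g + 432) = (g - 3)*(g - 2)*(g^4 - 8*g^3 + 7*g^2 + 72*g - 144) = (g - 4)*(g - 3)*(g - 2)*(g^3 - 4*g^2 - 9*g + 36) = (g - 4)^2*(g - 3)*(g - 2)*(g^2 - 9) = (g - 4)^2*(g - 3)*(g - 2)*(g + 3)*(g - 3)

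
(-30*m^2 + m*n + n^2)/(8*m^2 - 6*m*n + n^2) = (-30*m^2 + m*n + n^2)/(8*m^2 - 6*m*n + n^2)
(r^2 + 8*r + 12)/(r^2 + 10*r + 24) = (r + 2)/(r + 4)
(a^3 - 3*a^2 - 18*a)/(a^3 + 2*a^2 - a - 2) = a*(a^2 - 3*a - 18)/(a^3 + 2*a^2 - a - 2)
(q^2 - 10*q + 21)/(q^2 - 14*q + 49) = (q - 3)/(q - 7)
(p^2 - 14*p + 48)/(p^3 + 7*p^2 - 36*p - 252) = (p - 8)/(p^2 + 13*p + 42)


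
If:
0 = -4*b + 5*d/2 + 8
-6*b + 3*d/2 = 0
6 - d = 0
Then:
No Solution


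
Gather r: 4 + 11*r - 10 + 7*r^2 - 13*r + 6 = 7*r^2 - 2*r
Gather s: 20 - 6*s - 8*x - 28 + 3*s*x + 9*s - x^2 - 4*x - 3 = s*(3*x + 3) - x^2 - 12*x - 11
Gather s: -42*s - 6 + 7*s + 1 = -35*s - 5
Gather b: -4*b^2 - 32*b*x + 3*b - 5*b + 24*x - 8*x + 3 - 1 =-4*b^2 + b*(-32*x - 2) + 16*x + 2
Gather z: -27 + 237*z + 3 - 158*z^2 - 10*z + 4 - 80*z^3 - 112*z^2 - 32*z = -80*z^3 - 270*z^2 + 195*z - 20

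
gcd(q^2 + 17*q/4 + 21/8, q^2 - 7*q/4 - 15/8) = q + 3/4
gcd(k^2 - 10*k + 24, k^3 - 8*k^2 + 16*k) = k - 4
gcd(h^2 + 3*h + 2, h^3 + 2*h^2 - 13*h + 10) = 1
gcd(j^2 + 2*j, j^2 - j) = j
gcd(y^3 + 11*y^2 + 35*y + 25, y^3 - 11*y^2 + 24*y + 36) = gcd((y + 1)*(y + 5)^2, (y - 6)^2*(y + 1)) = y + 1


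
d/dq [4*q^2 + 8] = 8*q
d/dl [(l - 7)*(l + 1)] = 2*l - 6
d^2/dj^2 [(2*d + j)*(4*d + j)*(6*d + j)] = 24*d + 6*j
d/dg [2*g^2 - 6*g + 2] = 4*g - 6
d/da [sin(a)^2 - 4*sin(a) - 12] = 2*(sin(a) - 2)*cos(a)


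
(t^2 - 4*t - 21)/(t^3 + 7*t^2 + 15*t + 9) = (t - 7)/(t^2 + 4*t + 3)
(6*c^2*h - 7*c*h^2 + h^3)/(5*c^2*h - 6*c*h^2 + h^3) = (6*c - h)/(5*c - h)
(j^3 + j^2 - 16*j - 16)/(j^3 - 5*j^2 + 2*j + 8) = (j + 4)/(j - 2)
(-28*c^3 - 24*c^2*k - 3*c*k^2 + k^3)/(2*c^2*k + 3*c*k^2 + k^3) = (-14*c^2 - 5*c*k + k^2)/(k*(c + k))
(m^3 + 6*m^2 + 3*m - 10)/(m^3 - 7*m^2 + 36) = (m^2 + 4*m - 5)/(m^2 - 9*m + 18)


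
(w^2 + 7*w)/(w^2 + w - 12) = w*(w + 7)/(w^2 + w - 12)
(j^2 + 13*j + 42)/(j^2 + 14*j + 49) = (j + 6)/(j + 7)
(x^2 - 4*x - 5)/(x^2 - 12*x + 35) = (x + 1)/(x - 7)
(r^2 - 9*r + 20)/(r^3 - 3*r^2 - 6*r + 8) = (r - 5)/(r^2 + r - 2)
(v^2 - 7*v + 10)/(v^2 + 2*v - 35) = (v - 2)/(v + 7)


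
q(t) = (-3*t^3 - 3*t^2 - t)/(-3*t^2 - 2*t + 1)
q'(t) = (6*t + 2)*(-3*t^3 - 3*t^2 - t)/(-3*t^2 - 2*t + 1)^2 + (-9*t^2 - 6*t - 1)/(-3*t^2 - 2*t + 1)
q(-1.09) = -3.67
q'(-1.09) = -29.96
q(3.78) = 4.22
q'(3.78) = 0.97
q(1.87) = 2.42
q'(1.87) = 0.89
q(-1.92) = -1.94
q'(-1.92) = 0.67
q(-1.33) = -1.87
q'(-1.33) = -1.37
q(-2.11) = -2.08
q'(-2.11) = 0.76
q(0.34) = 30.03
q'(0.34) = -4374.14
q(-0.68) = 0.24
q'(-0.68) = -1.63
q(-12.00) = -11.71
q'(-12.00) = 1.00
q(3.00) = 3.47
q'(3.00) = 0.96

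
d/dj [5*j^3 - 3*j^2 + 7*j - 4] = 15*j^2 - 6*j + 7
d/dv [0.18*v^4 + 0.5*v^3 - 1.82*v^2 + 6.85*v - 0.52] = 0.72*v^3 + 1.5*v^2 - 3.64*v + 6.85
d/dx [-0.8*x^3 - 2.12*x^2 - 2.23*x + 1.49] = -2.4*x^2 - 4.24*x - 2.23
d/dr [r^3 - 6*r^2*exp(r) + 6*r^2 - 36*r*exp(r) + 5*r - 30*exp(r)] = -6*r^2*exp(r) + 3*r^2 - 48*r*exp(r) + 12*r - 66*exp(r) + 5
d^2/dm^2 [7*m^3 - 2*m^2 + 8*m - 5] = 42*m - 4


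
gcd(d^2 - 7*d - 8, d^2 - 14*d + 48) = d - 8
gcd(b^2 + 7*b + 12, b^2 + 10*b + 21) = b + 3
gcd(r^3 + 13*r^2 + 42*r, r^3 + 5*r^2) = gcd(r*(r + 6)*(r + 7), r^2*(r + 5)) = r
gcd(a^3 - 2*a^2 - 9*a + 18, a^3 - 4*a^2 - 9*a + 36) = a^2 - 9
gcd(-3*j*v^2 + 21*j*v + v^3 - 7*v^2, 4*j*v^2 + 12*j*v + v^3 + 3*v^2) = v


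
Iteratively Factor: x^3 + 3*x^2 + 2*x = (x + 2)*(x^2 + x) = (x + 1)*(x + 2)*(x)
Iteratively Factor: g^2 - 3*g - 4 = (g - 4)*(g + 1)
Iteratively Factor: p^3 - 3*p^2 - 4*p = (p - 4)*(p^2 + p) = p*(p - 4)*(p + 1)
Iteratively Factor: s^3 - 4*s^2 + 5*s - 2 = (s - 1)*(s^2 - 3*s + 2) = (s - 1)^2*(s - 2)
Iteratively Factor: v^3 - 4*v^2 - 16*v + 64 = (v - 4)*(v^2 - 16) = (v - 4)^2*(v + 4)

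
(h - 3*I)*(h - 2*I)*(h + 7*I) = h^3 + 2*I*h^2 + 29*h - 42*I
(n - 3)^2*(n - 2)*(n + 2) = n^4 - 6*n^3 + 5*n^2 + 24*n - 36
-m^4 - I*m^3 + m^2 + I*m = m*(m + I)*(-I*m - I)*(-I*m + I)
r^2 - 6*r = r*(r - 6)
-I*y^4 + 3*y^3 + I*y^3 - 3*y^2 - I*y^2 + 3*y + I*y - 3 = (y - 1)*(y - I)*(y + 3*I)*(-I*y + 1)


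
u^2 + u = u*(u + 1)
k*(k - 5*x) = k^2 - 5*k*x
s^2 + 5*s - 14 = (s - 2)*(s + 7)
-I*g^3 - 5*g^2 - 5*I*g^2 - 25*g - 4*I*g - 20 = (g + 4)*(g - 5*I)*(-I*g - I)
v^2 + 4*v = v*(v + 4)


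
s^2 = s^2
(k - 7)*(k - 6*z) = k^2 - 6*k*z - 7*k + 42*z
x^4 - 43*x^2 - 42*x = x*(x - 7)*(x + 1)*(x + 6)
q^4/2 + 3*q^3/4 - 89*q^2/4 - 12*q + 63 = (q/2 + 1)*(q - 6)*(q - 3/2)*(q + 7)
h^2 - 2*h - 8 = (h - 4)*(h + 2)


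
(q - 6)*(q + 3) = q^2 - 3*q - 18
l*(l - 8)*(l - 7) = l^3 - 15*l^2 + 56*l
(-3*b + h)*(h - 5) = -3*b*h + 15*b + h^2 - 5*h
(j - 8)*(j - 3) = j^2 - 11*j + 24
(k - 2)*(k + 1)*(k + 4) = k^3 + 3*k^2 - 6*k - 8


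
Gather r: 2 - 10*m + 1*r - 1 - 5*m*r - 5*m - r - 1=-5*m*r - 15*m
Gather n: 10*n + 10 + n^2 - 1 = n^2 + 10*n + 9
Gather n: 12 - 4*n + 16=28 - 4*n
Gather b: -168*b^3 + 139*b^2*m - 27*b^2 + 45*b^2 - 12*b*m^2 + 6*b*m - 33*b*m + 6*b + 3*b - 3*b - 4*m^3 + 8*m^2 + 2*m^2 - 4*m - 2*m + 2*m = -168*b^3 + b^2*(139*m + 18) + b*(-12*m^2 - 27*m + 6) - 4*m^3 + 10*m^2 - 4*m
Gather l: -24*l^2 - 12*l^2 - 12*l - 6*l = -36*l^2 - 18*l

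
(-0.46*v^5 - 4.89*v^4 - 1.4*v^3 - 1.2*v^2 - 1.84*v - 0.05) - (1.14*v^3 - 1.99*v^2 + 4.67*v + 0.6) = -0.46*v^5 - 4.89*v^4 - 2.54*v^3 + 0.79*v^2 - 6.51*v - 0.65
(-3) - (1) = -4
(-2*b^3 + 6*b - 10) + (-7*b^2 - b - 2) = -2*b^3 - 7*b^2 + 5*b - 12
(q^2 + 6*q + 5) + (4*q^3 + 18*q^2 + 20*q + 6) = 4*q^3 + 19*q^2 + 26*q + 11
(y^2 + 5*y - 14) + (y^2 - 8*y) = 2*y^2 - 3*y - 14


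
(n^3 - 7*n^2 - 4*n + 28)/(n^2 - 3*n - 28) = (n^2 - 4)/(n + 4)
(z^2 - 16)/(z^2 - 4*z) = (z + 4)/z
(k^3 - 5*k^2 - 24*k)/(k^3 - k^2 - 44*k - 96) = k/(k + 4)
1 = 1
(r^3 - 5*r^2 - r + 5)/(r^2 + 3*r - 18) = (r^3 - 5*r^2 - r + 5)/(r^2 + 3*r - 18)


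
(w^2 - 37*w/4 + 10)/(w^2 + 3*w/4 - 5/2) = (w - 8)/(w + 2)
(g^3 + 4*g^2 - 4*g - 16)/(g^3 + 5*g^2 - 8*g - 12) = (g^2 + 6*g + 8)/(g^2 + 7*g + 6)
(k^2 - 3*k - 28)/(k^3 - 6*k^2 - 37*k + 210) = (k + 4)/(k^2 + k - 30)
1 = 1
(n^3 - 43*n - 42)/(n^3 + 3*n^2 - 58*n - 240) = (n^2 - 6*n - 7)/(n^2 - 3*n - 40)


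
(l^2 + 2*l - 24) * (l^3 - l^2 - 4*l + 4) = l^5 + l^4 - 30*l^3 + 20*l^2 + 104*l - 96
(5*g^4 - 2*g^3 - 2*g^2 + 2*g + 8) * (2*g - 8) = 10*g^5 - 44*g^4 + 12*g^3 + 20*g^2 - 64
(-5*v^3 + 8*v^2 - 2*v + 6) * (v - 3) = -5*v^4 + 23*v^3 - 26*v^2 + 12*v - 18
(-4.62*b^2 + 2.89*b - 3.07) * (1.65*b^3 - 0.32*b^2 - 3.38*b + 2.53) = -7.623*b^5 + 6.2469*b^4 + 9.6253*b^3 - 20.4744*b^2 + 17.6883*b - 7.7671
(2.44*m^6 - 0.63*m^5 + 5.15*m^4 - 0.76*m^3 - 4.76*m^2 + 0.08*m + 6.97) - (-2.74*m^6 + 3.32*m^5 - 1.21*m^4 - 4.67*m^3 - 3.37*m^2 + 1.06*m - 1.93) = 5.18*m^6 - 3.95*m^5 + 6.36*m^4 + 3.91*m^3 - 1.39*m^2 - 0.98*m + 8.9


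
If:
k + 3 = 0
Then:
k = -3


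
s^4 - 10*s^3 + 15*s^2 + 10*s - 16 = (s - 8)*(s - 2)*(s - 1)*(s + 1)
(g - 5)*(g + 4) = g^2 - g - 20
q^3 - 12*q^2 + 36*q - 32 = (q - 8)*(q - 2)^2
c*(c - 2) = c^2 - 2*c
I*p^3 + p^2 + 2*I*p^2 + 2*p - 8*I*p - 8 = (p - 2)*(p + 4)*(I*p + 1)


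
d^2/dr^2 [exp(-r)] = exp(-r)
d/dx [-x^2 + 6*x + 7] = 6 - 2*x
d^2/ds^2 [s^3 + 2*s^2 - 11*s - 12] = 6*s + 4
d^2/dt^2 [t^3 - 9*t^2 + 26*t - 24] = 6*t - 18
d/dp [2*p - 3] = 2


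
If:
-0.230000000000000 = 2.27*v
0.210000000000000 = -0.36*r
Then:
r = -0.58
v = -0.10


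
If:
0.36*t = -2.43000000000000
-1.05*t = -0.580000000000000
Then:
No Solution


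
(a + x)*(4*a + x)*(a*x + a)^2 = 4*a^4*x^2 + 8*a^4*x + 4*a^4 + 5*a^3*x^3 + 10*a^3*x^2 + 5*a^3*x + a^2*x^4 + 2*a^2*x^3 + a^2*x^2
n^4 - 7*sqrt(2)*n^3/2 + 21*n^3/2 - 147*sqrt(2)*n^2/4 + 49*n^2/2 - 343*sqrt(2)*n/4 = n*(n + 7/2)*(n + 7)*(n - 7*sqrt(2)/2)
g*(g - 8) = g^2 - 8*g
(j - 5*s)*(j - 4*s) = j^2 - 9*j*s + 20*s^2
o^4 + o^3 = o^3*(o + 1)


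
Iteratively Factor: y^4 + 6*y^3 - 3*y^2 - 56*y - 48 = (y + 4)*(y^3 + 2*y^2 - 11*y - 12) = (y - 3)*(y + 4)*(y^2 + 5*y + 4) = (y - 3)*(y + 4)^2*(y + 1)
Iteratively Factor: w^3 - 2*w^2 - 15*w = (w + 3)*(w^2 - 5*w) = (w - 5)*(w + 3)*(w)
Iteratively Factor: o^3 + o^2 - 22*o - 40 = (o - 5)*(o^2 + 6*o + 8) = (o - 5)*(o + 2)*(o + 4)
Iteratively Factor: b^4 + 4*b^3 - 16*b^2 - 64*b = (b)*(b^3 + 4*b^2 - 16*b - 64) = b*(b + 4)*(b^2 - 16) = b*(b - 4)*(b + 4)*(b + 4)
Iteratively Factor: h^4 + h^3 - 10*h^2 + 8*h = (h - 1)*(h^3 + 2*h^2 - 8*h) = (h - 2)*(h - 1)*(h^2 + 4*h) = (h - 2)*(h - 1)*(h + 4)*(h)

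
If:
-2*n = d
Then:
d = -2*n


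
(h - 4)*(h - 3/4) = h^2 - 19*h/4 + 3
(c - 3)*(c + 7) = c^2 + 4*c - 21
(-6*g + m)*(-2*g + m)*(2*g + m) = 24*g^3 - 4*g^2*m - 6*g*m^2 + m^3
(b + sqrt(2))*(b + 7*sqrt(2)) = b^2 + 8*sqrt(2)*b + 14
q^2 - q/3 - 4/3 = (q - 4/3)*(q + 1)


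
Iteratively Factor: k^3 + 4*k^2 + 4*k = (k + 2)*(k^2 + 2*k) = (k + 2)^2*(k)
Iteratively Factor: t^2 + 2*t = (t + 2)*(t)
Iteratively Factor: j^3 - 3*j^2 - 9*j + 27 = (j - 3)*(j^2 - 9) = (j - 3)^2*(j + 3)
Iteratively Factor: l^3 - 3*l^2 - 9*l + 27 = (l + 3)*(l^2 - 6*l + 9) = (l - 3)*(l + 3)*(l - 3)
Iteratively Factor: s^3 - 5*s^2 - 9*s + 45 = (s + 3)*(s^2 - 8*s + 15) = (s - 3)*(s + 3)*(s - 5)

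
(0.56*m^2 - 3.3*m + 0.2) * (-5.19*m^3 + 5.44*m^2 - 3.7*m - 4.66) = -2.9064*m^5 + 20.1734*m^4 - 21.062*m^3 + 10.6884*m^2 + 14.638*m - 0.932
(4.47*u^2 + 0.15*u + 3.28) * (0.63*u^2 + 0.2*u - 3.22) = 2.8161*u^4 + 0.9885*u^3 - 12.297*u^2 + 0.173*u - 10.5616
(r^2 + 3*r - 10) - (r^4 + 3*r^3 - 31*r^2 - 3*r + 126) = -r^4 - 3*r^3 + 32*r^2 + 6*r - 136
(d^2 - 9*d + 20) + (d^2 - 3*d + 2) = 2*d^2 - 12*d + 22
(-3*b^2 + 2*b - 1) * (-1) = 3*b^2 - 2*b + 1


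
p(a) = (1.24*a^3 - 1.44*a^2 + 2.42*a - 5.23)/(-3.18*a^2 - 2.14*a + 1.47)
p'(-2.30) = 1.09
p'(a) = (6.36*a + 2.14)*(1.24*a^3 - 1.44*a^2 + 2.42*a - 5.23)/(-3.18*a^2 - 2.14*a + 1.47)^2 + (3.72*a^2 - 2.88*a + 2.42)/(-3.18*a^2 - 2.14*a + 1.47) = (-3.9432*a^4 - 5.3072*a^3 + 16.2456*a^2 - 37.4964*a - 7.6348)/(10.1124*a^4 + 13.6104*a^3 - 4.7696*a^2 - 6.2916*a + 2.1609)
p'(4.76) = -0.37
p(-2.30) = 3.21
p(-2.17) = 3.38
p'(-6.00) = -0.32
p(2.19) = -0.34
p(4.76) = -1.33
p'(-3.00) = 0.17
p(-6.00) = 3.39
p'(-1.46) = 16.84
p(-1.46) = 7.18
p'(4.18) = -0.37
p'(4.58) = -0.37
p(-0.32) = -3.39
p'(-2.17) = 1.49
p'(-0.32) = 1.84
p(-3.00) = 2.84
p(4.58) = -1.26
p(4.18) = -1.12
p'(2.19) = -0.46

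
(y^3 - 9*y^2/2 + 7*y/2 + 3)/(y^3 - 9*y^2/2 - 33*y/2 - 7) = (y^2 - 5*y + 6)/(y^2 - 5*y - 14)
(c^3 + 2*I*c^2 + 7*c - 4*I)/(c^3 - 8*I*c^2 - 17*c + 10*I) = (c^2 + 3*I*c + 4)/(c^2 - 7*I*c - 10)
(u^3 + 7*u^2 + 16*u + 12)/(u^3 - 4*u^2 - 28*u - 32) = (u + 3)/(u - 8)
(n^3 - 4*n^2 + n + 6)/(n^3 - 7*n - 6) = (n - 2)/(n + 2)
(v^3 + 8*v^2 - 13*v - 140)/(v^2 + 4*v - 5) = (v^2 + 3*v - 28)/(v - 1)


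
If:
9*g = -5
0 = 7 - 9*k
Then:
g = -5/9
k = 7/9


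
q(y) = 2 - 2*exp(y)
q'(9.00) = -16206.17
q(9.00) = -16204.17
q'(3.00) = -40.17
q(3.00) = -38.17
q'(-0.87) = -0.84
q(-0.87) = 1.16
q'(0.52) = -3.36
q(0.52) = -1.36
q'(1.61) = -10.01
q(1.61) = -8.01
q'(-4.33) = -0.03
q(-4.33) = 1.97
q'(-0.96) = -0.77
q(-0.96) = 1.23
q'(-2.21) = -0.22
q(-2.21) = 1.78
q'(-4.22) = -0.03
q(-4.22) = 1.97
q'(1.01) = -5.49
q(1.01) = -3.49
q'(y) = -2*exp(y)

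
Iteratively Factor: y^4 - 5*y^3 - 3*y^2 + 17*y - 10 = (y + 2)*(y^3 - 7*y^2 + 11*y - 5) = (y - 1)*(y + 2)*(y^2 - 6*y + 5) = (y - 1)^2*(y + 2)*(y - 5)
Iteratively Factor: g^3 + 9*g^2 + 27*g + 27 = (g + 3)*(g^2 + 6*g + 9) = (g + 3)^2*(g + 3)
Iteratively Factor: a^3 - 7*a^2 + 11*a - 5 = (a - 1)*(a^2 - 6*a + 5) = (a - 1)^2*(a - 5)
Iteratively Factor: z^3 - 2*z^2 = (z)*(z^2 - 2*z) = z^2*(z - 2)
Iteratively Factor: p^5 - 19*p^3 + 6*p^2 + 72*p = (p - 3)*(p^4 + 3*p^3 - 10*p^2 - 24*p) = p*(p - 3)*(p^3 + 3*p^2 - 10*p - 24) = p*(p - 3)*(p + 2)*(p^2 + p - 12) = p*(p - 3)*(p + 2)*(p + 4)*(p - 3)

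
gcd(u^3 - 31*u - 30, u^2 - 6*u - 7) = u + 1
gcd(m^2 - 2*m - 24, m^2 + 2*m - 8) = m + 4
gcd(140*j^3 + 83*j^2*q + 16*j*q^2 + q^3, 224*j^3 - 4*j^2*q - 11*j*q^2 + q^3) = 4*j + q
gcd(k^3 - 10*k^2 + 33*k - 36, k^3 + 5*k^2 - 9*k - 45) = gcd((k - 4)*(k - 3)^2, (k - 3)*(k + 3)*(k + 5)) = k - 3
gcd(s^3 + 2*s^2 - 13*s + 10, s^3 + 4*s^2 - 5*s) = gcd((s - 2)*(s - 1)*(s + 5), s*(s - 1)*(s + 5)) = s^2 + 4*s - 5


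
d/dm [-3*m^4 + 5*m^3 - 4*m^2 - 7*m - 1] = -12*m^3 + 15*m^2 - 8*m - 7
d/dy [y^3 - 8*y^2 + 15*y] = 3*y^2 - 16*y + 15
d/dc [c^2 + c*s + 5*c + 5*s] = 2*c + s + 5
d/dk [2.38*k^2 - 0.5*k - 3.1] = 4.76*k - 0.5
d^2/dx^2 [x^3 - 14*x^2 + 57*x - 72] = 6*x - 28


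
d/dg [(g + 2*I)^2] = 2*g + 4*I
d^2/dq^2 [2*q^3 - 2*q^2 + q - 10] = 12*q - 4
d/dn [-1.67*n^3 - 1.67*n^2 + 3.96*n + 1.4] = -5.01*n^2 - 3.34*n + 3.96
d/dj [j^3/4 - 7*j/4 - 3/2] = 3*j^2/4 - 7/4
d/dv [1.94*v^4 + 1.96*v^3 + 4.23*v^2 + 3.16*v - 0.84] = 7.76*v^3 + 5.88*v^2 + 8.46*v + 3.16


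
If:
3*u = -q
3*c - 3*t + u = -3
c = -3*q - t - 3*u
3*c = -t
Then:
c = -9/35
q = -9/35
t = 27/35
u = 3/35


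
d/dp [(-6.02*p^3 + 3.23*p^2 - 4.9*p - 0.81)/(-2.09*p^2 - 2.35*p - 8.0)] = (12.5818*p^4 + 28.294*p^3 + 126.6485*p^2 - 55.0658*p + 37.2965)/(4.3681*p^4 + 9.823*p^3 + 38.9625*p^2 + 37.6*p + 64.0)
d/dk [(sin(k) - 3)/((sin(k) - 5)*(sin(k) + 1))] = (6*sin(k) + cos(k)^2 - 18)*cos(k)/((sin(k) - 5)^2*(sin(k) + 1)^2)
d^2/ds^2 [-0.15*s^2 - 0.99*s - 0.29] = -0.300000000000000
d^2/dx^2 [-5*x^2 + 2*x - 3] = -10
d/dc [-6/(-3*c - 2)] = -18/(3*c + 2)^2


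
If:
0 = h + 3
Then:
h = -3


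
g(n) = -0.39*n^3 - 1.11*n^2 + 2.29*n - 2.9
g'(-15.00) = -227.66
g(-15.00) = 1029.25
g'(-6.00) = -26.51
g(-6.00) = 27.64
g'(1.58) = -4.14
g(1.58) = -3.59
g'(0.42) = 1.15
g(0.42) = -2.16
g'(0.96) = -0.92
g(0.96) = -2.07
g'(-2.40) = 0.88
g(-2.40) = -9.40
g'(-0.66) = 3.25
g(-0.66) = -4.78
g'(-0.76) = 3.30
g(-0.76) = -5.11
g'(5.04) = -38.62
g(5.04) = -69.48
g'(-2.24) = 1.39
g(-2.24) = -9.22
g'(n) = -1.17*n^2 - 2.22*n + 2.29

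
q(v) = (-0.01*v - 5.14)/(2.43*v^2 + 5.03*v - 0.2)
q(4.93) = -0.06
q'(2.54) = 0.11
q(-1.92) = 5.69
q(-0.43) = 2.68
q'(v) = (-4.86*v - 5.03)*(-0.01*v - 5.14)/(2.43*v^2 + 5.03*v - 0.2)^2 - 0.01/(2.43*v^2 + 5.03*v - 0.2)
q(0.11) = -13.43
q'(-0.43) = 4.13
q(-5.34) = -0.12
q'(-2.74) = -2.34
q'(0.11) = 195.30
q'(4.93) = 0.02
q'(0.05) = 8176.85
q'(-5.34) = -0.06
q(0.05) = -89.28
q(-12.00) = -0.02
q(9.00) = -0.02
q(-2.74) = -1.20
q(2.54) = -0.18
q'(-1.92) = -27.20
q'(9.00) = 0.00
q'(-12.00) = -0.00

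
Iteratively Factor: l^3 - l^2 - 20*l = (l)*(l^2 - l - 20) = l*(l + 4)*(l - 5)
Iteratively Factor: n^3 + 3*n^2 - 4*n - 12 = (n + 2)*(n^2 + n - 6) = (n + 2)*(n + 3)*(n - 2)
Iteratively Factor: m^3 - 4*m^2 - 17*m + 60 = (m - 5)*(m^2 + m - 12) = (m - 5)*(m - 3)*(m + 4)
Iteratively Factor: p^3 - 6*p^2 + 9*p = (p - 3)*(p^2 - 3*p) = (p - 3)^2*(p)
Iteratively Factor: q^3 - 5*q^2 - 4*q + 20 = (q + 2)*(q^2 - 7*q + 10) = (q - 2)*(q + 2)*(q - 5)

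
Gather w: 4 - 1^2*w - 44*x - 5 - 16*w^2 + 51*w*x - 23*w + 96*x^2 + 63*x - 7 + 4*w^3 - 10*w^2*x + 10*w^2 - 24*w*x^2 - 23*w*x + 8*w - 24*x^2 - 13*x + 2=4*w^3 + w^2*(-10*x - 6) + w*(-24*x^2 + 28*x - 16) + 72*x^2 + 6*x - 6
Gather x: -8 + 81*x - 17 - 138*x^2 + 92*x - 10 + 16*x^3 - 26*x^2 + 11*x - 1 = 16*x^3 - 164*x^2 + 184*x - 36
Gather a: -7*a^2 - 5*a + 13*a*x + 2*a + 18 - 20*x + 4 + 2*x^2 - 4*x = -7*a^2 + a*(13*x - 3) + 2*x^2 - 24*x + 22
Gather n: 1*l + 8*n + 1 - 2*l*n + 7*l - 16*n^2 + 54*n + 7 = 8*l - 16*n^2 + n*(62 - 2*l) + 8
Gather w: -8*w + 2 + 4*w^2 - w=4*w^2 - 9*w + 2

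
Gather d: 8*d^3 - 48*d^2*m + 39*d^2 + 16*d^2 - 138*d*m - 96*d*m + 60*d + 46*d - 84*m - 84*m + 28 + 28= 8*d^3 + d^2*(55 - 48*m) + d*(106 - 234*m) - 168*m + 56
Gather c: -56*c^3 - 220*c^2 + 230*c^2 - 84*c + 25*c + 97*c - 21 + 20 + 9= -56*c^3 + 10*c^2 + 38*c + 8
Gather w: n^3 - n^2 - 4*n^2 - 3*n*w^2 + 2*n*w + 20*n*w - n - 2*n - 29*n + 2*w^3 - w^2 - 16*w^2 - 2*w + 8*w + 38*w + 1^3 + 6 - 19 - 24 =n^3 - 5*n^2 - 32*n + 2*w^3 + w^2*(-3*n - 17) + w*(22*n + 44) - 36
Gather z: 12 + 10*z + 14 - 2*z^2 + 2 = -2*z^2 + 10*z + 28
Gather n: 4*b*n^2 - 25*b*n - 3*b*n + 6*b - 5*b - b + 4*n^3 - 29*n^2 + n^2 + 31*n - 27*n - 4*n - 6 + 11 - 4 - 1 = -28*b*n + 4*n^3 + n^2*(4*b - 28)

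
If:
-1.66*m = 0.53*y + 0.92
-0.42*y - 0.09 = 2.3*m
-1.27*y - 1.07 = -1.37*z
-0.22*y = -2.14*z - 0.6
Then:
No Solution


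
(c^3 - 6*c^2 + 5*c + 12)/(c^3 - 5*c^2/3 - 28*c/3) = 3*(c^2 - 2*c - 3)/(c*(3*c + 7))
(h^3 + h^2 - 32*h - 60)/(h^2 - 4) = (h^2 - h - 30)/(h - 2)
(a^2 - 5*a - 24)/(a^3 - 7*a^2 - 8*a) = (a + 3)/(a*(a + 1))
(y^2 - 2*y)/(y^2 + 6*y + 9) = y*(y - 2)/(y^2 + 6*y + 9)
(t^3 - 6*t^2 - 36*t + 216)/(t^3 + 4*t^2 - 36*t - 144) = (t - 6)/(t + 4)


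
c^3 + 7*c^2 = c^2*(c + 7)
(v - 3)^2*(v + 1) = v^3 - 5*v^2 + 3*v + 9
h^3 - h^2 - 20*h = h*(h - 5)*(h + 4)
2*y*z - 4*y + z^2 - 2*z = (2*y + z)*(z - 2)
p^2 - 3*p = p*(p - 3)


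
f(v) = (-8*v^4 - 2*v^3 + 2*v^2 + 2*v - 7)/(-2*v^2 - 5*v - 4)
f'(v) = (4*v + 5)*(-8*v^4 - 2*v^3 + 2*v^2 + 2*v - 7)/(-2*v^2 - 5*v - 4)^2 + (-32*v^3 - 6*v^2 + 4*v + 2)/(-2*v^2 - 5*v - 4) = (32*v^5 + 124*v^4 + 148*v^3 + 18*v^2 - 44*v - 43)/(4*v^4 + 20*v^3 + 41*v^2 + 40*v + 16)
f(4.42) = 48.87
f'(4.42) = 26.89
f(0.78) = 0.89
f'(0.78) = 0.71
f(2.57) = 12.36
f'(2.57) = 12.70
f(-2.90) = 81.18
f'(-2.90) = -29.21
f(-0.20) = 2.38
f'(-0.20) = -3.63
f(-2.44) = 68.65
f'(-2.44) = -25.52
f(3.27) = 23.09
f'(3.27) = 17.98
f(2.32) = 9.42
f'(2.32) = 10.85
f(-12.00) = 699.03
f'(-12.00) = -104.86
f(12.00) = 480.22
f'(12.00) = 87.10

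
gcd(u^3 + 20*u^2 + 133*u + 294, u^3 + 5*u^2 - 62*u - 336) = u^2 + 13*u + 42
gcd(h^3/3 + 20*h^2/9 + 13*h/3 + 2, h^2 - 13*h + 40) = 1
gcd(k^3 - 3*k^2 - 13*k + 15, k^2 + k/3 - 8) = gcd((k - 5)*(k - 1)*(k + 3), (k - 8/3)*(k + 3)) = k + 3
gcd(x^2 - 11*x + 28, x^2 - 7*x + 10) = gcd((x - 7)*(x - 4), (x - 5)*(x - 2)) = 1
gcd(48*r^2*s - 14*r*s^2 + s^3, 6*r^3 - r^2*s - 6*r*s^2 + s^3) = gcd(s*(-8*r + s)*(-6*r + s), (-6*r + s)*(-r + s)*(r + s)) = 6*r - s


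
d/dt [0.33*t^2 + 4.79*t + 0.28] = 0.66*t + 4.79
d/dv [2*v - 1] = 2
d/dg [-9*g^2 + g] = 1 - 18*g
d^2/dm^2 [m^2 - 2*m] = 2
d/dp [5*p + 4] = 5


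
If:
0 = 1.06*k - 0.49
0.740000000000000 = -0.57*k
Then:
No Solution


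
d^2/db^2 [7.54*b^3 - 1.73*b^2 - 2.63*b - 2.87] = 45.24*b - 3.46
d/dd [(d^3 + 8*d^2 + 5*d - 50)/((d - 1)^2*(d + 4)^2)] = (-d^4 - 13*d^3 - 27*d^2 + 121*d + 280)/(d^6 + 9*d^5 + 15*d^4 - 45*d^3 - 60*d^2 + 144*d - 64)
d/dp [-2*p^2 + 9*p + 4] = 9 - 4*p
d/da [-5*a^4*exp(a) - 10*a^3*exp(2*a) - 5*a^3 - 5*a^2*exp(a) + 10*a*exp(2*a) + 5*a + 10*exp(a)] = -5*a^4*exp(a) - 20*a^3*exp(2*a) - 20*a^3*exp(a) - 30*a^2*exp(2*a) - 5*a^2*exp(a) - 15*a^2 + 20*a*exp(2*a) - 10*a*exp(a) + 10*exp(2*a) + 10*exp(a) + 5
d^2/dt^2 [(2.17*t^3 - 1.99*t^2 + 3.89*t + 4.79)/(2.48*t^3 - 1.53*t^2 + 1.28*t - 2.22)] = (-8.010896*t^6 + 102.219648*t^5 + 446.231856*t^4 - 466.098482*t^3 + 419.068902*t^2 + 86.837652*t - 14.35094)/(15.252992*t^9 - 28.230336*t^8 + 41.033832*t^7 - 73.684233*t^6 + 71.72016*t^5 - 65.393658*t^4 + 64.850336*t^3 - 33.5331*t^2 + 18.925056*t - 10.941048)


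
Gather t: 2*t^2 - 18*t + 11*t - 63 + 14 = 2*t^2 - 7*t - 49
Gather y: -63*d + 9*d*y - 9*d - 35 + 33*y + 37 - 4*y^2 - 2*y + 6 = -72*d - 4*y^2 + y*(9*d + 31) + 8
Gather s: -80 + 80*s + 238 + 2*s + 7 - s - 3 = 81*s + 162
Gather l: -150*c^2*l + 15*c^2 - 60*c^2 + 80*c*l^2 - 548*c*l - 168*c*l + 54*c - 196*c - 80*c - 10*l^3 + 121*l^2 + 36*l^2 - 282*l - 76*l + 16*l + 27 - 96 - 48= -45*c^2 - 222*c - 10*l^3 + l^2*(80*c + 157) + l*(-150*c^2 - 716*c - 342) - 117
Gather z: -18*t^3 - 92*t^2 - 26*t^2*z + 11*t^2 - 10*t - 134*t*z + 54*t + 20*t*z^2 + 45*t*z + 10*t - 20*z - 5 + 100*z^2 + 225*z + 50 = -18*t^3 - 81*t^2 + 54*t + z^2*(20*t + 100) + z*(-26*t^2 - 89*t + 205) + 45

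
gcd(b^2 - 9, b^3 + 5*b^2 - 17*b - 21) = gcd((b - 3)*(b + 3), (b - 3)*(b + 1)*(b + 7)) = b - 3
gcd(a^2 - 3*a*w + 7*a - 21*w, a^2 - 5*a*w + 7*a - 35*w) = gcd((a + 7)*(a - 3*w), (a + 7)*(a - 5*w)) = a + 7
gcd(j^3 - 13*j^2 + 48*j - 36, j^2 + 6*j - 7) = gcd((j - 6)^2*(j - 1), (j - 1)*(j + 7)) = j - 1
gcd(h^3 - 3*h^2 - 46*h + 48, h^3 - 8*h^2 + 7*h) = h - 1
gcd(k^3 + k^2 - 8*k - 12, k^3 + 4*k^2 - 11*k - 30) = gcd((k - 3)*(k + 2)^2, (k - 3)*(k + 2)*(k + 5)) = k^2 - k - 6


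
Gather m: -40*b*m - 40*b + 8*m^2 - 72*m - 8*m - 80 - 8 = -40*b + 8*m^2 + m*(-40*b - 80) - 88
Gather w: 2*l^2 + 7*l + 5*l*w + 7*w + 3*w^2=2*l^2 + 7*l + 3*w^2 + w*(5*l + 7)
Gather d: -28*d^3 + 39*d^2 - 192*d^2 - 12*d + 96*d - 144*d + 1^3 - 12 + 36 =-28*d^3 - 153*d^2 - 60*d + 25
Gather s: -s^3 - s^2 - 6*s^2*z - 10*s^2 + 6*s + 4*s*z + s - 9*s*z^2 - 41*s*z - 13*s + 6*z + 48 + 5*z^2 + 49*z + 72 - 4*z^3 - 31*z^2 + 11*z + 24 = -s^3 + s^2*(-6*z - 11) + s*(-9*z^2 - 37*z - 6) - 4*z^3 - 26*z^2 + 66*z + 144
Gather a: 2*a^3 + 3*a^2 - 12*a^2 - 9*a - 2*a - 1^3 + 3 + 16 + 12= 2*a^3 - 9*a^2 - 11*a + 30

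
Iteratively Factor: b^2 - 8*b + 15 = (b - 3)*(b - 5)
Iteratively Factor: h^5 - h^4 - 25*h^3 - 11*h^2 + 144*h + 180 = (h + 2)*(h^4 - 3*h^3 - 19*h^2 + 27*h + 90) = (h + 2)^2*(h^3 - 5*h^2 - 9*h + 45) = (h - 5)*(h + 2)^2*(h^2 - 9) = (h - 5)*(h - 3)*(h + 2)^2*(h + 3)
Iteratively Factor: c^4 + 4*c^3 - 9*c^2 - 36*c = (c + 3)*(c^3 + c^2 - 12*c) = c*(c + 3)*(c^2 + c - 12) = c*(c + 3)*(c + 4)*(c - 3)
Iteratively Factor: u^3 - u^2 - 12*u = (u + 3)*(u^2 - 4*u) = u*(u + 3)*(u - 4)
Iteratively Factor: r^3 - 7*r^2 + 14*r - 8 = (r - 4)*(r^2 - 3*r + 2) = (r - 4)*(r - 1)*(r - 2)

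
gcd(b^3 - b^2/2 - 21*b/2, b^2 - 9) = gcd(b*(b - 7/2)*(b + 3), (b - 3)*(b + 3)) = b + 3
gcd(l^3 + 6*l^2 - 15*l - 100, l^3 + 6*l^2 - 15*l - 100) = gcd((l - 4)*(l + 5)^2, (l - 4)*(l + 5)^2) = l^3 + 6*l^2 - 15*l - 100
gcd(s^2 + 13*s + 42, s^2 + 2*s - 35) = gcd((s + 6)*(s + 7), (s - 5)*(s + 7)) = s + 7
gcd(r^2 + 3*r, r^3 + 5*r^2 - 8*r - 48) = 1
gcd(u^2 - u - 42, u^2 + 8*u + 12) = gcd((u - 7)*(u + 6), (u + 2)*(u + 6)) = u + 6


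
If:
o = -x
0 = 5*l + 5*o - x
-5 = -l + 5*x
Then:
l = -30/19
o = 25/19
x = -25/19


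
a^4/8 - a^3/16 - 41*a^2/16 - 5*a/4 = a*(a/4 + 1)*(a/2 + 1/4)*(a - 5)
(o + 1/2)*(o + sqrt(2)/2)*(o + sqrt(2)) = o^3 + o^2/2 + 3*sqrt(2)*o^2/2 + o + 3*sqrt(2)*o/4 + 1/2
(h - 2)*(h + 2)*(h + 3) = h^3 + 3*h^2 - 4*h - 12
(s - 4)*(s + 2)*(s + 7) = s^3 + 5*s^2 - 22*s - 56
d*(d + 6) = d^2 + 6*d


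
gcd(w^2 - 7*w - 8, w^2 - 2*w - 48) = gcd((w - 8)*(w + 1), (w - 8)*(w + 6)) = w - 8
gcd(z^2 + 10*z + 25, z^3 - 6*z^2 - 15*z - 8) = 1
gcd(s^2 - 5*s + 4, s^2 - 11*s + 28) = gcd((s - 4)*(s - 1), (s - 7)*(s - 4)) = s - 4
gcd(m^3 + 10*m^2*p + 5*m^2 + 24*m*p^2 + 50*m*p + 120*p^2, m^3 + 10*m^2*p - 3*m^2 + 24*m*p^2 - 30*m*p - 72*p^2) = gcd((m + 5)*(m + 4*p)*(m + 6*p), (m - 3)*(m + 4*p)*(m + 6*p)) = m^2 + 10*m*p + 24*p^2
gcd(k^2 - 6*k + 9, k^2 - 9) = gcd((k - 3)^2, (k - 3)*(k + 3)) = k - 3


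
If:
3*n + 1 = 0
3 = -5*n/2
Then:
No Solution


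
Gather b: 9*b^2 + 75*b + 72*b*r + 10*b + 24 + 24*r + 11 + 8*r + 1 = 9*b^2 + b*(72*r + 85) + 32*r + 36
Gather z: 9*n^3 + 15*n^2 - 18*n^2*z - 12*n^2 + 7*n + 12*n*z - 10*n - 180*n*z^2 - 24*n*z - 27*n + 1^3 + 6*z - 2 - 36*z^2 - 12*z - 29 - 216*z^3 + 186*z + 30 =9*n^3 + 3*n^2 - 30*n - 216*z^3 + z^2*(-180*n - 36) + z*(-18*n^2 - 12*n + 180)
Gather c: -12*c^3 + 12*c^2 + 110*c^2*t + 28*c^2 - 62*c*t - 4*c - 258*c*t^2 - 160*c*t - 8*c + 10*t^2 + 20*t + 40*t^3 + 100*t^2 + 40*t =-12*c^3 + c^2*(110*t + 40) + c*(-258*t^2 - 222*t - 12) + 40*t^3 + 110*t^2 + 60*t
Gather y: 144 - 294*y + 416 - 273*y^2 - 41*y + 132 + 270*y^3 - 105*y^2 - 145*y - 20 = 270*y^3 - 378*y^2 - 480*y + 672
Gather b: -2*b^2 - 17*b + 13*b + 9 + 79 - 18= -2*b^2 - 4*b + 70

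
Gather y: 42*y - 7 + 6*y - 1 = 48*y - 8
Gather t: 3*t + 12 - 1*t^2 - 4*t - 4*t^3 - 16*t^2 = -4*t^3 - 17*t^2 - t + 12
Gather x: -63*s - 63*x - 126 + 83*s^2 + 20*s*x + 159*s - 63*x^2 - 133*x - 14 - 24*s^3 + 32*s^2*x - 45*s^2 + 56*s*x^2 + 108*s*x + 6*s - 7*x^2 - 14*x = -24*s^3 + 38*s^2 + 102*s + x^2*(56*s - 70) + x*(32*s^2 + 128*s - 210) - 140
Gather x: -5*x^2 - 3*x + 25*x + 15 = -5*x^2 + 22*x + 15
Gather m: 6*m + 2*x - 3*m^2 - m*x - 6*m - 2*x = -3*m^2 - m*x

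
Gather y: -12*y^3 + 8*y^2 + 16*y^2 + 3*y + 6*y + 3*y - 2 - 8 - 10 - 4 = -12*y^3 + 24*y^2 + 12*y - 24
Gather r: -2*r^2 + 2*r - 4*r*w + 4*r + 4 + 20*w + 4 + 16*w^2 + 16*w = -2*r^2 + r*(6 - 4*w) + 16*w^2 + 36*w + 8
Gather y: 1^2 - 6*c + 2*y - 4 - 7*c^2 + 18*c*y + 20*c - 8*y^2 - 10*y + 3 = -7*c^2 + 14*c - 8*y^2 + y*(18*c - 8)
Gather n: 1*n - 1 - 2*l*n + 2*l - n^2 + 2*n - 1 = 2*l - n^2 + n*(3 - 2*l) - 2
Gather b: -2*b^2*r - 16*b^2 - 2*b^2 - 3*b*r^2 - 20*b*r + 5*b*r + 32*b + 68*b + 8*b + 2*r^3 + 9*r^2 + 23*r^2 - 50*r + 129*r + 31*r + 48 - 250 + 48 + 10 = b^2*(-2*r - 18) + b*(-3*r^2 - 15*r + 108) + 2*r^3 + 32*r^2 + 110*r - 144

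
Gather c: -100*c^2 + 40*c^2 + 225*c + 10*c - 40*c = -60*c^2 + 195*c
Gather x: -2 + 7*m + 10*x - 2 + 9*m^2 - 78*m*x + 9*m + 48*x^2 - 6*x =9*m^2 + 16*m + 48*x^2 + x*(4 - 78*m) - 4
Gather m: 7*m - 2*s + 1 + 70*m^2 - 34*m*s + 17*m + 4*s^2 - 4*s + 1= 70*m^2 + m*(24 - 34*s) + 4*s^2 - 6*s + 2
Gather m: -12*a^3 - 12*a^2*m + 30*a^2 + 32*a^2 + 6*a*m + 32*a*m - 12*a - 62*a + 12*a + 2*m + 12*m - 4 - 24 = -12*a^3 + 62*a^2 - 62*a + m*(-12*a^2 + 38*a + 14) - 28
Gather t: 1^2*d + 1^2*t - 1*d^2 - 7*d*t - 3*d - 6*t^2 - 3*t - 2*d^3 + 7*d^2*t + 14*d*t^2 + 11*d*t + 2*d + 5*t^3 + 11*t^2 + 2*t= -2*d^3 - d^2 + 5*t^3 + t^2*(14*d + 5) + t*(7*d^2 + 4*d)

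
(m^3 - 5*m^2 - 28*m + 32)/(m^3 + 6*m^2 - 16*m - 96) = (m^2 - 9*m + 8)/(m^2 + 2*m - 24)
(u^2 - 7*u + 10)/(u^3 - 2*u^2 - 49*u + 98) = (u - 5)/(u^2 - 49)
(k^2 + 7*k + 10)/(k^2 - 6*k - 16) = (k + 5)/(k - 8)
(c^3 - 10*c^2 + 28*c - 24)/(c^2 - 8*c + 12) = c - 2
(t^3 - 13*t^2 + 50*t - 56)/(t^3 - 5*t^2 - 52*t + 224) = (t^2 - 9*t + 14)/(t^2 - t - 56)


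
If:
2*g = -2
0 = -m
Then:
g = -1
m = 0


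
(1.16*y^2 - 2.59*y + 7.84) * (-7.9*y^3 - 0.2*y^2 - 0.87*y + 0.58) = -9.164*y^5 + 20.229*y^4 - 62.4272*y^3 + 1.3581*y^2 - 8.323*y + 4.5472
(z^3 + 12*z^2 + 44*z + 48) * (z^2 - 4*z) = z^5 + 8*z^4 - 4*z^3 - 128*z^2 - 192*z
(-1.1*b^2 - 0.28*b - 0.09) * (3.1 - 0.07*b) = 0.077*b^3 - 3.3904*b^2 - 0.8617*b - 0.279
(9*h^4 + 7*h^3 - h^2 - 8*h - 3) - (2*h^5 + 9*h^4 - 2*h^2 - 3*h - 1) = -2*h^5 + 7*h^3 + h^2 - 5*h - 2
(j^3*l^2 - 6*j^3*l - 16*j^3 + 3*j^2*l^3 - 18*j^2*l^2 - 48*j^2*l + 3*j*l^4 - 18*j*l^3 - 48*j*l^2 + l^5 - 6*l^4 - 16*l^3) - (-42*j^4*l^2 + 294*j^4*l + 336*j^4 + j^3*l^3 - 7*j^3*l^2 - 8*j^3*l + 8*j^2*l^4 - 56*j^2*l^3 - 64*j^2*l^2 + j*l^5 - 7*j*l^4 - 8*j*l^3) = 42*j^4*l^2 - 294*j^4*l - 336*j^4 - j^3*l^3 + 8*j^3*l^2 + 2*j^3*l - 16*j^3 - 8*j^2*l^4 + 59*j^2*l^3 + 46*j^2*l^2 - 48*j^2*l - j*l^5 + 10*j*l^4 - 10*j*l^3 - 48*j*l^2 + l^5 - 6*l^4 - 16*l^3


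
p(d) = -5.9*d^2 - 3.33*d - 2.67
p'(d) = -11.8*d - 3.33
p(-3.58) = -66.37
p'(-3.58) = 38.91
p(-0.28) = -2.20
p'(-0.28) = -0.03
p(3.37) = -80.90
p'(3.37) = -43.10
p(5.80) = -220.46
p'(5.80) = -71.77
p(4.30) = -126.08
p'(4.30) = -54.07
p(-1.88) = -17.26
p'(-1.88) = 18.85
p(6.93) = -309.09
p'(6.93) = -85.10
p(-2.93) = -43.56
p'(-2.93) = 31.24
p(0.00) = -2.67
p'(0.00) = -3.33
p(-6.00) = -195.09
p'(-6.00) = 67.47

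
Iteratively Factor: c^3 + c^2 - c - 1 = (c + 1)*(c^2 - 1) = (c + 1)^2*(c - 1)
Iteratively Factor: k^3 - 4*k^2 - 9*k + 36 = (k - 4)*(k^2 - 9) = (k - 4)*(k + 3)*(k - 3)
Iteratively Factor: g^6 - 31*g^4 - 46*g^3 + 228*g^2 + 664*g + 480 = (g + 2)*(g^5 - 2*g^4 - 27*g^3 + 8*g^2 + 212*g + 240) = (g - 4)*(g + 2)*(g^4 + 2*g^3 - 19*g^2 - 68*g - 60) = (g - 5)*(g - 4)*(g + 2)*(g^3 + 7*g^2 + 16*g + 12) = (g - 5)*(g - 4)*(g + 2)^2*(g^2 + 5*g + 6) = (g - 5)*(g - 4)*(g + 2)^3*(g + 3)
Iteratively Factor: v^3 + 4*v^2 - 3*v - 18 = (v - 2)*(v^2 + 6*v + 9) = (v - 2)*(v + 3)*(v + 3)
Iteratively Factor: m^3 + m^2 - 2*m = (m)*(m^2 + m - 2) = m*(m + 2)*(m - 1)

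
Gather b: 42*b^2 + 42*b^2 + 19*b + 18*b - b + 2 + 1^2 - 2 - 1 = 84*b^2 + 36*b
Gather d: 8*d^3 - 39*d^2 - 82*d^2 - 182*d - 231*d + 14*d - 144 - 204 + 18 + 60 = 8*d^3 - 121*d^2 - 399*d - 270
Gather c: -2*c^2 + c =-2*c^2 + c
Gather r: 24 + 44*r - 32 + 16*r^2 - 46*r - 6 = 16*r^2 - 2*r - 14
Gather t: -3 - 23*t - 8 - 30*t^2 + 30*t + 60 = -30*t^2 + 7*t + 49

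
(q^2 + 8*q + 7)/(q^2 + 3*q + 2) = (q + 7)/(q + 2)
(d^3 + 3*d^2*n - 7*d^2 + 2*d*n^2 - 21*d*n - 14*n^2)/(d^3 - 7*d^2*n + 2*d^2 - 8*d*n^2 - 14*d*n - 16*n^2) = (d^2 + 2*d*n - 7*d - 14*n)/(d^2 - 8*d*n + 2*d - 16*n)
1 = 1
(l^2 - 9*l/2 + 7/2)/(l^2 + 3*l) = (2*l^2 - 9*l + 7)/(2*l*(l + 3))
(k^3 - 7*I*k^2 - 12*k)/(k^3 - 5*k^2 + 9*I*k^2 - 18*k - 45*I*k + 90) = k*(k^2 - 7*I*k - 12)/(k^3 + k^2*(-5 + 9*I) - 9*k*(2 + 5*I) + 90)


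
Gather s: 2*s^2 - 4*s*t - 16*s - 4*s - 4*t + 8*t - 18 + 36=2*s^2 + s*(-4*t - 20) + 4*t + 18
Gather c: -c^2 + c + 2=-c^2 + c + 2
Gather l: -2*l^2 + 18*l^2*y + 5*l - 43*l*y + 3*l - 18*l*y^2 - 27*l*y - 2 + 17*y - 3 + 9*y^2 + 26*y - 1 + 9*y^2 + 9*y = l^2*(18*y - 2) + l*(-18*y^2 - 70*y + 8) + 18*y^2 + 52*y - 6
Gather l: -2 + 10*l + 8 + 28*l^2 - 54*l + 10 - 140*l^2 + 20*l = -112*l^2 - 24*l + 16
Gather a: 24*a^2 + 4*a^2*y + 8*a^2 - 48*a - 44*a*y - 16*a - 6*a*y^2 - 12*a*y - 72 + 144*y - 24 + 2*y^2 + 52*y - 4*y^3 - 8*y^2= a^2*(4*y + 32) + a*(-6*y^2 - 56*y - 64) - 4*y^3 - 6*y^2 + 196*y - 96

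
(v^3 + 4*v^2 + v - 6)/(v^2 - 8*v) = (v^3 + 4*v^2 + v - 6)/(v*(v - 8))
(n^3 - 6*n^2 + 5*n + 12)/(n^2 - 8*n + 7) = (n^3 - 6*n^2 + 5*n + 12)/(n^2 - 8*n + 7)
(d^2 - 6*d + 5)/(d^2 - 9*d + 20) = (d - 1)/(d - 4)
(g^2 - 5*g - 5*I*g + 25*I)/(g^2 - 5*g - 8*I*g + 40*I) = (g - 5*I)/(g - 8*I)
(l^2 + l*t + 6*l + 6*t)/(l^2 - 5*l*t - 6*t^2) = (-l - 6)/(-l + 6*t)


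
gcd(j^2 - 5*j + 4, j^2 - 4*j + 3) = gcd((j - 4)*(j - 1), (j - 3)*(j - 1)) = j - 1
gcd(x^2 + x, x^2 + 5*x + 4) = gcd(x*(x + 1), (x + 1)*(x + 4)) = x + 1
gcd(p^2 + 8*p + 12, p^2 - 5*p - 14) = p + 2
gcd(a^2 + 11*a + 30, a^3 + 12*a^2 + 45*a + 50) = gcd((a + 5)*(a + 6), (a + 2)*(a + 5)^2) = a + 5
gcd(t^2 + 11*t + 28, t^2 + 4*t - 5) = 1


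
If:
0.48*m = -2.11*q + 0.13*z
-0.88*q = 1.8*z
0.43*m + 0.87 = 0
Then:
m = -2.02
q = 0.45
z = -0.22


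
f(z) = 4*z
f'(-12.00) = 4.00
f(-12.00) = -48.00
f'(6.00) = 4.00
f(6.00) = 24.00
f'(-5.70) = 4.00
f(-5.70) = -22.80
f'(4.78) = 4.00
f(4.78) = 19.12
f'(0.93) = 4.00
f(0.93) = 3.72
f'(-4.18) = 4.00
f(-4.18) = -16.72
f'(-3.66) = 4.00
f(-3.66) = -14.64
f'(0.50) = 4.00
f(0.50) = 2.00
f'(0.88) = 4.00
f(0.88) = 3.52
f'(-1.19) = 4.00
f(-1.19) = -4.76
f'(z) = 4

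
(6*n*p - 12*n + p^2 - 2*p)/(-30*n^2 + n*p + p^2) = (p - 2)/(-5*n + p)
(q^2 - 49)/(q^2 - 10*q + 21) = (q + 7)/(q - 3)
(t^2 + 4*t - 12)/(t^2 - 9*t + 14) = (t + 6)/(t - 7)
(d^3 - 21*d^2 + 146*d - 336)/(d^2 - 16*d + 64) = (d^2 - 13*d + 42)/(d - 8)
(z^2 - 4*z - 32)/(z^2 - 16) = (z - 8)/(z - 4)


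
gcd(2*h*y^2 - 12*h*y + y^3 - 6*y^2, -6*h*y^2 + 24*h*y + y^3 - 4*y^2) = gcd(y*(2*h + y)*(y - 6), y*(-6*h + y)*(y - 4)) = y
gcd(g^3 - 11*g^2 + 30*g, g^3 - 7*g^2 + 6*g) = g^2 - 6*g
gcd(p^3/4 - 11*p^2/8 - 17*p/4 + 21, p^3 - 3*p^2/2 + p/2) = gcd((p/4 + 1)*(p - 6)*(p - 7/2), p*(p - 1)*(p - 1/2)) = 1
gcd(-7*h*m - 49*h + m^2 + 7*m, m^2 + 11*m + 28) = m + 7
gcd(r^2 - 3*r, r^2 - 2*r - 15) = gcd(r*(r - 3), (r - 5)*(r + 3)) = 1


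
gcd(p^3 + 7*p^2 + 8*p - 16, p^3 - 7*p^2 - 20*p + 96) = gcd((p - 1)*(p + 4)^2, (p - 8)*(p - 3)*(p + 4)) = p + 4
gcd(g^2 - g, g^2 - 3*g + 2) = g - 1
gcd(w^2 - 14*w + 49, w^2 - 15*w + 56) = w - 7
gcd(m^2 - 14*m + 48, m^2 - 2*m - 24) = m - 6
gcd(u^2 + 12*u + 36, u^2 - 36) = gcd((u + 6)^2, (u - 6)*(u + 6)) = u + 6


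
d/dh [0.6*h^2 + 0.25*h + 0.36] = 1.2*h + 0.25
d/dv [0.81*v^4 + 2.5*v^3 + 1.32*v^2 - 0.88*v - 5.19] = 3.24*v^3 + 7.5*v^2 + 2.64*v - 0.88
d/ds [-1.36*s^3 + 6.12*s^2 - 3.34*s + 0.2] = -4.08*s^2 + 12.24*s - 3.34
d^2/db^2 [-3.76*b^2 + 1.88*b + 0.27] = -7.52000000000000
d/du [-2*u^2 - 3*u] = -4*u - 3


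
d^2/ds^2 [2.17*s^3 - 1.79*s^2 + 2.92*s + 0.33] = 13.02*s - 3.58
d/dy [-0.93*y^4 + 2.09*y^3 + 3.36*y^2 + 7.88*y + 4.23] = -3.72*y^3 + 6.27*y^2 + 6.72*y + 7.88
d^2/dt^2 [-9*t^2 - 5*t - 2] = -18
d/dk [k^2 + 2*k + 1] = 2*k + 2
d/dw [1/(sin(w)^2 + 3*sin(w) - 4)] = -(2*sin(w) + 3)*cos(w)/(sin(w)^2 + 3*sin(w) - 4)^2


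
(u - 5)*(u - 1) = u^2 - 6*u + 5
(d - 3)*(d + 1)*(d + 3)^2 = d^4 + 4*d^3 - 6*d^2 - 36*d - 27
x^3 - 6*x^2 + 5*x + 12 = (x - 4)*(x - 3)*(x + 1)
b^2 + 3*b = b*(b + 3)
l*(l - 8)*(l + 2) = l^3 - 6*l^2 - 16*l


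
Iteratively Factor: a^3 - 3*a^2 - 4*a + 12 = (a + 2)*(a^2 - 5*a + 6) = (a - 3)*(a + 2)*(a - 2)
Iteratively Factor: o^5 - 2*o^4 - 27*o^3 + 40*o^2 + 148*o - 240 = (o + 4)*(o^4 - 6*o^3 - 3*o^2 + 52*o - 60) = (o - 2)*(o + 4)*(o^3 - 4*o^2 - 11*o + 30) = (o - 2)*(o + 3)*(o + 4)*(o^2 - 7*o + 10) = (o - 5)*(o - 2)*(o + 3)*(o + 4)*(o - 2)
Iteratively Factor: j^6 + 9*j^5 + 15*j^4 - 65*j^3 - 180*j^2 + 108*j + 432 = (j - 2)*(j^5 + 11*j^4 + 37*j^3 + 9*j^2 - 162*j - 216) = (j - 2)*(j + 3)*(j^4 + 8*j^3 + 13*j^2 - 30*j - 72) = (j - 2)^2*(j + 3)*(j^3 + 10*j^2 + 33*j + 36) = (j - 2)^2*(j + 3)^2*(j^2 + 7*j + 12) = (j - 2)^2*(j + 3)^2*(j + 4)*(j + 3)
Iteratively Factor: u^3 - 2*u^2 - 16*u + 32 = (u - 2)*(u^2 - 16) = (u - 2)*(u + 4)*(u - 4)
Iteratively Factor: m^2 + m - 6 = (m - 2)*(m + 3)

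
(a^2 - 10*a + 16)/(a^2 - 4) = (a - 8)/(a + 2)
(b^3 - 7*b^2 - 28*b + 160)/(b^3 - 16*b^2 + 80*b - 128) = (b + 5)/(b - 4)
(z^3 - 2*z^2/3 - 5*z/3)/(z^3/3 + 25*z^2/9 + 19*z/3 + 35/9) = 3*z*(3*z - 5)/(3*z^2 + 22*z + 35)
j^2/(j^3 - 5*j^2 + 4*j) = j/(j^2 - 5*j + 4)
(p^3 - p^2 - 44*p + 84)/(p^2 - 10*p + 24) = (p^2 + 5*p - 14)/(p - 4)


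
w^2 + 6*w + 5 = (w + 1)*(w + 5)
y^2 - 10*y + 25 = (y - 5)^2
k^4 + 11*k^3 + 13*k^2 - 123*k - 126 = (k - 3)*(k + 1)*(k + 6)*(k + 7)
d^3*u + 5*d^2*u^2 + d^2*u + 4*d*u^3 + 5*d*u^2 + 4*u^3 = (d + u)*(d + 4*u)*(d*u + u)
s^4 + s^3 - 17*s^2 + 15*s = s*(s - 3)*(s - 1)*(s + 5)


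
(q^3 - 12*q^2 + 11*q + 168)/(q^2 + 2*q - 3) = (q^2 - 15*q + 56)/(q - 1)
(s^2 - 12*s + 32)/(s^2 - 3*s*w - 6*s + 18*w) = (s^2 - 12*s + 32)/(s^2 - 3*s*w - 6*s + 18*w)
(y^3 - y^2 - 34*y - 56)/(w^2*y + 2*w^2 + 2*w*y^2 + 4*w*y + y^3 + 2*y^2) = (y^2 - 3*y - 28)/(w^2 + 2*w*y + y^2)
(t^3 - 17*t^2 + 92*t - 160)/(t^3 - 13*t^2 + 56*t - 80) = (t - 8)/(t - 4)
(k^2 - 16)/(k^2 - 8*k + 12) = (k^2 - 16)/(k^2 - 8*k + 12)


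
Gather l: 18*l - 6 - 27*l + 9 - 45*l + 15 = 18 - 54*l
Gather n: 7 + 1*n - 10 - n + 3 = 0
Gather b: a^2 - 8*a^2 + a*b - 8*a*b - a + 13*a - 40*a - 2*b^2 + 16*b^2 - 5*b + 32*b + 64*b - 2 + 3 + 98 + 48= -7*a^2 - 28*a + 14*b^2 + b*(91 - 7*a) + 147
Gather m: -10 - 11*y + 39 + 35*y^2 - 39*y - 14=35*y^2 - 50*y + 15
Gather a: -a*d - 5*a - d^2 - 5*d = a*(-d - 5) - d^2 - 5*d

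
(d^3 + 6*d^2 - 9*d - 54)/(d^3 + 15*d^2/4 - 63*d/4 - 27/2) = 4*(d + 3)/(4*d + 3)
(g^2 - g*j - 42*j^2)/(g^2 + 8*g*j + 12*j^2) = (g - 7*j)/(g + 2*j)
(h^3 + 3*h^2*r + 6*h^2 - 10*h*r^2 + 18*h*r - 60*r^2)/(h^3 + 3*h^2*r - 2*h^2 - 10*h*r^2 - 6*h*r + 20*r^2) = (h + 6)/(h - 2)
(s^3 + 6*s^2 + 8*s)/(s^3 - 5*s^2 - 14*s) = (s + 4)/(s - 7)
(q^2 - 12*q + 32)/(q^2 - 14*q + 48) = (q - 4)/(q - 6)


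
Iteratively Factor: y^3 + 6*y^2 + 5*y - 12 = (y + 3)*(y^2 + 3*y - 4) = (y + 3)*(y + 4)*(y - 1)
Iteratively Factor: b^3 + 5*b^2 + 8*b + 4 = (b + 2)*(b^2 + 3*b + 2) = (b + 1)*(b + 2)*(b + 2)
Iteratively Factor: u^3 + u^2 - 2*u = (u - 1)*(u^2 + 2*u) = (u - 1)*(u + 2)*(u)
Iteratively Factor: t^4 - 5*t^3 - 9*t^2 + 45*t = (t - 3)*(t^3 - 2*t^2 - 15*t) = t*(t - 3)*(t^2 - 2*t - 15) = t*(t - 3)*(t + 3)*(t - 5)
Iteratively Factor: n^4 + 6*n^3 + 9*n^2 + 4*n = (n)*(n^3 + 6*n^2 + 9*n + 4) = n*(n + 1)*(n^2 + 5*n + 4) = n*(n + 1)^2*(n + 4)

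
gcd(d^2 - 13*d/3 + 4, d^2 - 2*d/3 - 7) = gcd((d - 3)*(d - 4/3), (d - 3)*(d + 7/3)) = d - 3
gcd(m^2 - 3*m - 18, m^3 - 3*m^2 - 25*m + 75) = 1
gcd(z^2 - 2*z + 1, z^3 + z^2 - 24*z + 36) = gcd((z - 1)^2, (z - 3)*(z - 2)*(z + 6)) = 1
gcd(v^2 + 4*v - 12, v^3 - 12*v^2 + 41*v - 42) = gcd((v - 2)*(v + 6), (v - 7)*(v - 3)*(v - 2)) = v - 2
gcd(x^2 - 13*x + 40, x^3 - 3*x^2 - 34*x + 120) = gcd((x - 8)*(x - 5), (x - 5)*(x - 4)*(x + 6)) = x - 5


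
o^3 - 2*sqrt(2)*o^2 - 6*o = o*(o - 3*sqrt(2))*(o + sqrt(2))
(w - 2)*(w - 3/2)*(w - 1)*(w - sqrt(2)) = w^4 - 9*w^3/2 - sqrt(2)*w^3 + 9*sqrt(2)*w^2/2 + 13*w^2/2 - 13*sqrt(2)*w/2 - 3*w + 3*sqrt(2)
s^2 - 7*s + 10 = (s - 5)*(s - 2)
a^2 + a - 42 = (a - 6)*(a + 7)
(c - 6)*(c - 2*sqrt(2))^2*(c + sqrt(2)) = c^4 - 6*c^3 - 3*sqrt(2)*c^3 + 18*sqrt(2)*c^2 + 8*sqrt(2)*c - 48*sqrt(2)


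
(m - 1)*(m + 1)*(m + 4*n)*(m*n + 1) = m^4*n + 4*m^3*n^2 + m^3 + 3*m^2*n - 4*m*n^2 - m - 4*n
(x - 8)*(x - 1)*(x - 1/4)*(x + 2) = x^4 - 29*x^3/4 - 33*x^2/4 + 37*x/2 - 4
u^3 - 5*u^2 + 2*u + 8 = (u - 4)*(u - 2)*(u + 1)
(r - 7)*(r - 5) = r^2 - 12*r + 35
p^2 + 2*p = p*(p + 2)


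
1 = 1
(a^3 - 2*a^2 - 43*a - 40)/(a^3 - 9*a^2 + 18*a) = (a^3 - 2*a^2 - 43*a - 40)/(a*(a^2 - 9*a + 18))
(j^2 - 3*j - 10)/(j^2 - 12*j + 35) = (j + 2)/(j - 7)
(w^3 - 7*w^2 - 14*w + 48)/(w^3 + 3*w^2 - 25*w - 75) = (w^2 - 10*w + 16)/(w^2 - 25)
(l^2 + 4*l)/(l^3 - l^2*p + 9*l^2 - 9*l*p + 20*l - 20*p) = l/(l^2 - l*p + 5*l - 5*p)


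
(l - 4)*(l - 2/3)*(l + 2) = l^3 - 8*l^2/3 - 20*l/3 + 16/3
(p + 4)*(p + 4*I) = p^2 + 4*p + 4*I*p + 16*I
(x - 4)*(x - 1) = x^2 - 5*x + 4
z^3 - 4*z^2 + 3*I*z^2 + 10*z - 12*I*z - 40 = (z - 4)*(z - 2*I)*(z + 5*I)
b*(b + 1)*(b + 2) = b^3 + 3*b^2 + 2*b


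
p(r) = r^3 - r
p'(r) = 3*r^2 - 1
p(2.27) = 9.43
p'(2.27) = 14.46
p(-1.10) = -0.23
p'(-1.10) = 2.63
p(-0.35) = 0.31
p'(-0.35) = -0.63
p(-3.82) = -51.92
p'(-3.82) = 42.78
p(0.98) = -0.04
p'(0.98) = 1.88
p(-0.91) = 0.16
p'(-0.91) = 1.48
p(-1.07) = -0.16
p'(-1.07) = 2.43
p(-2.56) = -14.22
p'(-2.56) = 18.66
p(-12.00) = -1716.00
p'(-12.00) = 431.00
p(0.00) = 0.00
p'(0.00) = -1.00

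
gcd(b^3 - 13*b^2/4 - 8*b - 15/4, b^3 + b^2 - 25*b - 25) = b^2 - 4*b - 5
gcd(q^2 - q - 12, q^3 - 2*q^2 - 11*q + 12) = q^2 - q - 12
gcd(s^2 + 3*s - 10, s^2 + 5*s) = s + 5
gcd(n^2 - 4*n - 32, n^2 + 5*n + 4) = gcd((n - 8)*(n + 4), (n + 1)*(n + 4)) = n + 4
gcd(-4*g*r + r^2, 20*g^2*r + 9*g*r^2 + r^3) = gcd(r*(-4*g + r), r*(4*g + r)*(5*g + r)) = r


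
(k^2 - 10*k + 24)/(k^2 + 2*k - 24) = (k - 6)/(k + 6)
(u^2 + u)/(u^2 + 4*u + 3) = u/(u + 3)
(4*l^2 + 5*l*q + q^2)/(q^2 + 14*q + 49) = (4*l^2 + 5*l*q + q^2)/(q^2 + 14*q + 49)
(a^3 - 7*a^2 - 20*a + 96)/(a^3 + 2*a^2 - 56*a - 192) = (a - 3)/(a + 6)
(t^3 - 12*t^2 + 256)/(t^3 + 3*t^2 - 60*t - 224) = (t - 8)/(t + 7)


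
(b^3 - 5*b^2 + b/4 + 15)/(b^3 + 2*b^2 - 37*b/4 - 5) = (2*b^2 - 5*b - 12)/(2*b^2 + 9*b + 4)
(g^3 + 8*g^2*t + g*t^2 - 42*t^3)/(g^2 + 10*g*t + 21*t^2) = g - 2*t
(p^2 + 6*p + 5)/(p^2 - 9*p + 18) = (p^2 + 6*p + 5)/(p^2 - 9*p + 18)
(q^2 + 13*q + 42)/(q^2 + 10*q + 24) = (q + 7)/(q + 4)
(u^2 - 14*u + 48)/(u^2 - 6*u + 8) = (u^2 - 14*u + 48)/(u^2 - 6*u + 8)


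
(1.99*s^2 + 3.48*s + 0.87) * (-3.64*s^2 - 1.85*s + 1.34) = -7.2436*s^4 - 16.3487*s^3 - 6.9382*s^2 + 3.0537*s + 1.1658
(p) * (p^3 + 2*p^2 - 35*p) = p^4 + 2*p^3 - 35*p^2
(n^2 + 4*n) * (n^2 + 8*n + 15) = n^4 + 12*n^3 + 47*n^2 + 60*n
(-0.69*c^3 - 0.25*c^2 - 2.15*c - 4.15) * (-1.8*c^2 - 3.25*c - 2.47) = 1.242*c^5 + 2.6925*c^4 + 6.3868*c^3 + 15.075*c^2 + 18.798*c + 10.2505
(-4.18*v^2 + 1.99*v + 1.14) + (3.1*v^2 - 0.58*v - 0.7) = -1.08*v^2 + 1.41*v + 0.44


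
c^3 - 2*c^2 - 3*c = c*(c - 3)*(c + 1)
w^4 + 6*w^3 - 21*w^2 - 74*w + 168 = (w - 3)*(w - 2)*(w + 4)*(w + 7)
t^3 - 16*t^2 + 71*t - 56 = (t - 8)*(t - 7)*(t - 1)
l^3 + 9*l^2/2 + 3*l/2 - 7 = (l - 1)*(l + 2)*(l + 7/2)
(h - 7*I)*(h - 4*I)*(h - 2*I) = h^3 - 13*I*h^2 - 50*h + 56*I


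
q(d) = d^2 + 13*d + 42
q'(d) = 2*d + 13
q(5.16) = 135.71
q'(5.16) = 23.32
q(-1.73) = 22.50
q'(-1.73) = 9.54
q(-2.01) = 19.91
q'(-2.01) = 8.98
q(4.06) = 111.26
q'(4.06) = 21.12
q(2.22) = 75.79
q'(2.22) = 17.44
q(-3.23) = 10.44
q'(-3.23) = 6.54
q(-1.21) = 27.73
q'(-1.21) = 10.58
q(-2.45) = 16.15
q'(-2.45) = 8.10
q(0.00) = 42.00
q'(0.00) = 13.00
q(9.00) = 240.00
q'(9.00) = 31.00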